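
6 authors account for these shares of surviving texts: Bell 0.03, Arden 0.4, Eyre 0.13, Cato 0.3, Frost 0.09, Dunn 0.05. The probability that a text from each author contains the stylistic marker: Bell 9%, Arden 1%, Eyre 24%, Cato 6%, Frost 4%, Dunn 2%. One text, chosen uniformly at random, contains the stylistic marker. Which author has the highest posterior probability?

Unnormalized posteriors (prior × likelihood):
  Bell: 0.03 × 0.09 = 0.0027
  Arden: 0.4 × 0.01 = 0.004
  Eyre: 0.13 × 0.24 = 0.0312
  Cato: 0.3 × 0.06 = 0.018
  Frost: 0.09 × 0.04 = 0.0036
  Dunn: 0.05 × 0.02 = 0.001
Normalizing constant = 0.0605.
Largest term belongs to Eyre, so Eyre is most probable.

Eyre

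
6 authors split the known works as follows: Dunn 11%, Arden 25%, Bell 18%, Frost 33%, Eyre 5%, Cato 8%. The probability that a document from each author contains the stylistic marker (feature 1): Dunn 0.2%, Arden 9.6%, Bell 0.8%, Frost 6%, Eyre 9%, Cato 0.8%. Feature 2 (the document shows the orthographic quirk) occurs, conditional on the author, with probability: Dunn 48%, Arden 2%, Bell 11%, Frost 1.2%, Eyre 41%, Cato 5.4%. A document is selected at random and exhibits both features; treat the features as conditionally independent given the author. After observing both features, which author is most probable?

Eyre

By Bayes' rule, posterior ∝ prior × likelihood:
  Dunn: 0.11 × 0.002 × 0.48 = 0.0001056
  Arden: 0.25 × 0.096 × 0.02 = 0.00048
  Bell: 0.18 × 0.008 × 0.11 = 0.0001584
  Frost: 0.33 × 0.06 × 0.012 = 0.0002376
  Eyre: 0.05 × 0.09 × 0.41 = 0.001845
  Cato: 0.08 × 0.008 × 0.054 = 0.00003456
Sum = 0.00286116.
Largest term belongs to Eyre, so Eyre is most probable.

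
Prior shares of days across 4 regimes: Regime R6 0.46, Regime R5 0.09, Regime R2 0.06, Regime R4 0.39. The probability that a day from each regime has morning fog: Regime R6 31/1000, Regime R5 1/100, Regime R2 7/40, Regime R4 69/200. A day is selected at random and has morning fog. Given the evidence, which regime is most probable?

Compute prior × likelihood for every hypothesis:
  Regime R6: 0.46 × 0.031 = 0.01426
  Regime R5: 0.09 × 0.01 = 0.0009
  Regime R2: 0.06 × 0.175 = 0.0105
  Regime R4: 0.39 × 0.345 = 0.13455
Sum = 0.16021.
Largest term belongs to Regime R4, so Regime R4 is most probable.

Regime R4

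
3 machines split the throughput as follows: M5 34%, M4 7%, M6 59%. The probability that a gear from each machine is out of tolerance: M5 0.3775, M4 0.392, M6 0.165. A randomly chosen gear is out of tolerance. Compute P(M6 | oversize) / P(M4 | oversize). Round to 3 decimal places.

3.548

Compute prior × likelihood for every hypothesis:
  M5: 0.34 × 0.3775 = 0.12835
  M4: 0.07 × 0.392 = 0.02744
  M6: 0.59 × 0.165 = 0.09735
Normalizing constant = 0.25314.
The ratio is 0.09735 / 0.02744 (the normalizer cancels) = 3.548.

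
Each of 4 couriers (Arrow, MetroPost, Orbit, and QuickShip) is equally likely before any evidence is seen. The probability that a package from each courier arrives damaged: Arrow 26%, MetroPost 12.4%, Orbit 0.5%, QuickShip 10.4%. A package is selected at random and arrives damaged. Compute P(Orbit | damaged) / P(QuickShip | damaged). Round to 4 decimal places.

0.0481

Since the prior is uniform, the posterior is proportional to the likelihood:
  Arrow: 0.26
  MetroPost: 0.124
  Orbit: 0.005
  QuickShip: 0.104
Total = 0.493.
The ratio is 0.005 / 0.104 (the normalizer cancels) = 0.0481.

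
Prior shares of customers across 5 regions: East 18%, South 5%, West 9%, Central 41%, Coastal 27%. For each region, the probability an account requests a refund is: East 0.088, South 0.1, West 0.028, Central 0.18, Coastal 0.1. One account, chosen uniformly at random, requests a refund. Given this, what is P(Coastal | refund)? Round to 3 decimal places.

Compute prior × likelihood for every hypothesis:
  East: 0.18 × 0.088 = 0.01584
  South: 0.05 × 0.1 = 0.005
  West: 0.09 × 0.028 = 0.00252
  Central: 0.41 × 0.18 = 0.0738
  Coastal: 0.27 × 0.1 = 0.027
Sum = 0.12416.
P(Coastal | evidence) = 0.027 / 0.12416 ≈ 0.217.

0.217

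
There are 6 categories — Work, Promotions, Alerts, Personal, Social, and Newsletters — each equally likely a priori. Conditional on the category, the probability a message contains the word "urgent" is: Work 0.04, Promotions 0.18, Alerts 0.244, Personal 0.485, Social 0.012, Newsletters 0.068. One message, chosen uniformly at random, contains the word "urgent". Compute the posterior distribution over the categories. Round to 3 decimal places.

With a uniform prior (1/6 each), posterior ∝ likelihood:
  Work: 0.04
  Promotions: 0.18
  Alerts: 0.244
  Personal: 0.485
  Social: 0.012
  Newsletters: 0.068
Sum = 1.029.
P(Work | urgent-flag) = 0.04/1.029 ≈ 0.039
P(Promotions | urgent-flag) = 0.18/1.029 ≈ 0.175
P(Alerts | urgent-flag) = 0.244/1.029 ≈ 0.237
P(Personal | urgent-flag) = 0.485/1.029 ≈ 0.471
P(Social | urgent-flag) = 0.012/1.029 ≈ 0.012
P(Newsletters | urgent-flag) = 0.068/1.029 ≈ 0.066

Work 0.039, Promotions 0.175, Alerts 0.237, Personal 0.471, Social 0.012, Newsletters 0.066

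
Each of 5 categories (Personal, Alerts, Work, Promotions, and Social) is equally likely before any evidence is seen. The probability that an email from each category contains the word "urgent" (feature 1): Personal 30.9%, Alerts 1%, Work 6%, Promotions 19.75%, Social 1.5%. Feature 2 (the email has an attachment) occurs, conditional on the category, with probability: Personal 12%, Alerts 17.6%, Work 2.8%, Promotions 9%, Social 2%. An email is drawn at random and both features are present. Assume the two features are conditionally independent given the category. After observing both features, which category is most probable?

Since the prior is uniform, the posterior is proportional to the likelihood:
  Personal: 0.309 × 0.12 = 0.03708
  Alerts: 0.01 × 0.176 = 0.00176
  Work: 0.06 × 0.028 = 0.00168
  Promotions: 0.1975 × 0.09 = 0.017775
  Social: 0.015 × 0.02 = 0.0003
Sum = 0.058595.
Largest term belongs to Personal, so Personal is most probable.

Personal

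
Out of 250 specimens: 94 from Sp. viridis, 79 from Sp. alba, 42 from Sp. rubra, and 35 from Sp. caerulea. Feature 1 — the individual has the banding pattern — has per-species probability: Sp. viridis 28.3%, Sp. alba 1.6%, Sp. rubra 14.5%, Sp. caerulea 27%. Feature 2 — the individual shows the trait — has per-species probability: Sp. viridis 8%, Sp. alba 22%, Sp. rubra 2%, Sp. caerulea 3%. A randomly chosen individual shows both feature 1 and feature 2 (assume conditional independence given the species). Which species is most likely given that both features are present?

Prior × likelihood for each hypothesis:
  Sp. viridis: 0.376 × 0.283 × 0.08 = 0.00851264
  Sp. alba: 0.316 × 0.016 × 0.22 = 0.00111232
  Sp. rubra: 0.168 × 0.145 × 0.02 = 0.0004872
  Sp. caerulea: 0.14 × 0.27 × 0.03 = 0.001134
Sum = 0.01124616.
Largest term belongs to Sp. viridis, so Sp. viridis is most probable.

Sp. viridis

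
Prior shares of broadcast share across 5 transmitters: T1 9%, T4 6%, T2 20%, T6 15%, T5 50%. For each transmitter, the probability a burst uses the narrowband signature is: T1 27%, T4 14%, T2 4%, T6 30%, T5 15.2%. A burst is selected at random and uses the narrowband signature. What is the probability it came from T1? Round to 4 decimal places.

Prior × likelihood for each hypothesis:
  T1: 0.09 × 0.27 = 0.0243
  T4: 0.06 × 0.14 = 0.0084
  T2: 0.2 × 0.04 = 0.008
  T6: 0.15 × 0.3 = 0.045
  T5: 0.5 × 0.152 = 0.076
Total = 0.1617.
P(T1 | evidence) = 0.0243 / 0.1617 ≈ 0.1503.

0.1503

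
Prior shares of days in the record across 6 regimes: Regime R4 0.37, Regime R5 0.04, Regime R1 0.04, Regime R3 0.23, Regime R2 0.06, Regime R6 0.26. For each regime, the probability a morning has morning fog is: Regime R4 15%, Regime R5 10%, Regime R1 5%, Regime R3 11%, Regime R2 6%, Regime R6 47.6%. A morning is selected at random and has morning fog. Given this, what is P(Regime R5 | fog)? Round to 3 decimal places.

Compute prior × likelihood for every hypothesis:
  Regime R4: 0.37 × 0.15 = 0.0555
  Regime R5: 0.04 × 0.1 = 0.004
  Regime R1: 0.04 × 0.05 = 0.002
  Regime R3: 0.23 × 0.11 = 0.0253
  Regime R2: 0.06 × 0.06 = 0.0036
  Regime R6: 0.26 × 0.476 = 0.12376
Normalizing constant = 0.21416.
P(Regime R5 | evidence) = 0.004 / 0.21416 ≈ 0.019.

0.019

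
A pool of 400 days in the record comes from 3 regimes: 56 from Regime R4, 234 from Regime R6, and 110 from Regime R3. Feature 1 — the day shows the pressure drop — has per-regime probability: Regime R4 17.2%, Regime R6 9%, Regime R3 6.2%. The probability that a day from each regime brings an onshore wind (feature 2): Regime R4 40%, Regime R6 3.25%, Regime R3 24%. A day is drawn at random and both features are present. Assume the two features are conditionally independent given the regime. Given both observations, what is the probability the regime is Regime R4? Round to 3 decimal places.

By Bayes' rule, posterior ∝ prior × likelihood:
  Regime R4: 0.14 × 0.172 × 0.4 = 0.009632
  Regime R6: 0.585 × 0.09 × 0.0325 = 0.001711125
  Regime R3: 0.275 × 0.062 × 0.24 = 0.004092
Sum = 0.015435125.
P(Regime R4 | evidence) = 0.009632 / 0.015435125 ≈ 0.624.

0.624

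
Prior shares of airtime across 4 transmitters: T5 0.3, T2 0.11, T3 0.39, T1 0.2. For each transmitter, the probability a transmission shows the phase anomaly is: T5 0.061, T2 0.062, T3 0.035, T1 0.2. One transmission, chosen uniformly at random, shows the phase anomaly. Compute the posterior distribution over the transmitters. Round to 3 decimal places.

T5 0.232, T2 0.087, T3 0.173, T1 0.508

Compute prior × likelihood for every hypothesis:
  T5: 0.3 × 0.061 = 0.0183
  T2: 0.11 × 0.062 = 0.00682
  T3: 0.39 × 0.035 = 0.01365
  T1: 0.2 × 0.2 = 0.04
Normalizing constant = 0.07877.
P(T5 | anomaly) = 0.0183/0.07877 ≈ 0.232
P(T2 | anomaly) = 0.00682/0.07877 ≈ 0.087
P(T3 | anomaly) = 0.01365/0.07877 ≈ 0.173
P(T1 | anomaly) = 0.04/0.07877 ≈ 0.508
(Check: 0.232+0.087+0.173+0.508 = 1.000.)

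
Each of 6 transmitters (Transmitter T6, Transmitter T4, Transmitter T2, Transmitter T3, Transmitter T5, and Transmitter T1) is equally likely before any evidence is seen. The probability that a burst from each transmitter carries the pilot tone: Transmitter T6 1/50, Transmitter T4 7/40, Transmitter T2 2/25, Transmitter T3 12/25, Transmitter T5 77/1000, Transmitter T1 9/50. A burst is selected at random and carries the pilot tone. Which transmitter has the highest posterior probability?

Transmitter T3

With a uniform prior (1/6 each), posterior ∝ likelihood:
  Transmitter T6: 0.02
  Transmitter T4: 0.175
  Transmitter T2: 0.08
  Transmitter T3: 0.48
  Transmitter T5: 0.077
  Transmitter T1: 0.18
Total = 1.012.
Largest term belongs to Transmitter T3, so Transmitter T3 is most probable.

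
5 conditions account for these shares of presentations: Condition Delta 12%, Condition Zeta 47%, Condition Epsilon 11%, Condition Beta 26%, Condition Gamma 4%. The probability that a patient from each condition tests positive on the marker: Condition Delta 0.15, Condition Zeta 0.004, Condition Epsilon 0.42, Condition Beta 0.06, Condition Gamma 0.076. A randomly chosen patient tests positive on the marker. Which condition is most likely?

Condition Epsilon

Prior × likelihood for each hypothesis:
  Condition Delta: 0.12 × 0.15 = 0.018
  Condition Zeta: 0.47 × 0.004 = 0.00188
  Condition Epsilon: 0.11 × 0.42 = 0.0462
  Condition Beta: 0.26 × 0.06 = 0.0156
  Condition Gamma: 0.04 × 0.076 = 0.00304
Normalizing constant = 0.08472.
Largest term belongs to Condition Epsilon, so Condition Epsilon is most probable.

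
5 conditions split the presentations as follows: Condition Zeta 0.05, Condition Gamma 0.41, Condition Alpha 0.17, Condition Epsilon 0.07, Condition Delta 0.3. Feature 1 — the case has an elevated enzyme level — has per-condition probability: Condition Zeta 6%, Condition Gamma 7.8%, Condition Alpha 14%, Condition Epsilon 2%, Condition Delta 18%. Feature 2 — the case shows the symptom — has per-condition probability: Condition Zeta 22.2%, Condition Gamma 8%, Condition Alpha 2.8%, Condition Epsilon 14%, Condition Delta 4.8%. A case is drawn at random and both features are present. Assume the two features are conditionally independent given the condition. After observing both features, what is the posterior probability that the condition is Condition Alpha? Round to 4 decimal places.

By Bayes' rule, posterior ∝ prior × likelihood:
  Condition Zeta: 0.05 × 0.06 × 0.222 = 0.000666
  Condition Gamma: 0.41 × 0.078 × 0.08 = 0.0025584
  Condition Alpha: 0.17 × 0.14 × 0.028 = 0.0006664
  Condition Epsilon: 0.07 × 0.02 × 0.14 = 0.000196
  Condition Delta: 0.3 × 0.18 × 0.048 = 0.002592
Normalizing constant = 0.0066788.
P(Condition Alpha | evidence) = 0.0006664 / 0.0066788 ≈ 0.0998.

0.0998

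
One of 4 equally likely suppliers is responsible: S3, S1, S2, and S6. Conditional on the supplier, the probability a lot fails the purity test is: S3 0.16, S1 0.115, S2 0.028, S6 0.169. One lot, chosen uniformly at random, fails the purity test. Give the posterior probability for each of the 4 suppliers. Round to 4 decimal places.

With a uniform prior (1/4 each), posterior ∝ likelihood:
  S3: 0.16
  S1: 0.115
  S2: 0.028
  S6: 0.169
Sum = 0.472.
P(S3 | off-spec) = 0.16/0.472 ≈ 0.3390
P(S1 | off-spec) = 0.115/0.472 ≈ 0.2436
P(S2 | off-spec) = 0.028/0.472 ≈ 0.0593
P(S6 | off-spec) = 0.169/0.472 ≈ 0.3581
(Check: 0.3390+0.2436+0.0593+0.3581 = 1.0000.)

S3 0.3390, S1 0.2436, S2 0.0593, S6 0.3581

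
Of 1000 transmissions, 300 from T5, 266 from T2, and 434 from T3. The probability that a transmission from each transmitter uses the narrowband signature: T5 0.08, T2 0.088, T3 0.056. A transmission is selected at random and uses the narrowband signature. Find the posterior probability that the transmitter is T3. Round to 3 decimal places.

0.339

By Bayes' rule, posterior ∝ prior × likelihood:
  T5: 0.3 × 0.08 = 0.024
  T2: 0.266 × 0.088 = 0.023408
  T3: 0.434 × 0.056 = 0.024304
Total = 0.071712.
P(T3 | evidence) = 0.024304 / 0.071712 ≈ 0.339.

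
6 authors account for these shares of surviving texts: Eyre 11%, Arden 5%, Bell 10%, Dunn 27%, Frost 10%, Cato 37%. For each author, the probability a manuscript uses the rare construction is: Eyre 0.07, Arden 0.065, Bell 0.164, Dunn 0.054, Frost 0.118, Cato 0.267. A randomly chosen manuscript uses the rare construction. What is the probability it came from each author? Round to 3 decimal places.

Compute prior × likelihood for every hypothesis:
  Eyre: 0.11 × 0.07 = 0.0077
  Arden: 0.05 × 0.065 = 0.00325
  Bell: 0.1 × 0.164 = 0.0164
  Dunn: 0.27 × 0.054 = 0.01458
  Frost: 0.1 × 0.118 = 0.0118
  Cato: 0.37 × 0.267 = 0.09879
Total = 0.15252.
P(Eyre | rare-form) = 0.0077/0.15252 ≈ 0.050
P(Arden | rare-form) = 0.00325/0.15252 ≈ 0.021
P(Bell | rare-form) = 0.0164/0.15252 ≈ 0.108
P(Dunn | rare-form) = 0.01458/0.15252 ≈ 0.096
P(Frost | rare-form) = 0.0118/0.15252 ≈ 0.077
P(Cato | rare-form) = 0.09879/0.15252 ≈ 0.648
(Check: 0.050+0.021+0.108+0.096+0.077+0.648 = 1.000.)

Eyre 0.050, Arden 0.021, Bell 0.108, Dunn 0.096, Frost 0.077, Cato 0.648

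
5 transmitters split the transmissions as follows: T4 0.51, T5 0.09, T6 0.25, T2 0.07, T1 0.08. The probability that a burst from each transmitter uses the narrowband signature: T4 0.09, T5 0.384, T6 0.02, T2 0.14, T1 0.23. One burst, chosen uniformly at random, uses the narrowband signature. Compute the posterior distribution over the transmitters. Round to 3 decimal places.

T4 0.404, T5 0.304, T6 0.044, T2 0.086, T1 0.162

By Bayes' rule, posterior ∝ prior × likelihood:
  T4: 0.51 × 0.09 = 0.0459
  T5: 0.09 × 0.384 = 0.03456
  T6: 0.25 × 0.02 = 0.005
  T2: 0.07 × 0.14 = 0.0098
  T1: 0.08 × 0.23 = 0.0184
Sum = 0.11366.
P(T4 | narrowband) = 0.0459/0.11366 ≈ 0.404
P(T5 | narrowband) = 0.03456/0.11366 ≈ 0.304
P(T6 | narrowband) = 0.005/0.11366 ≈ 0.044
P(T2 | narrowband) = 0.0098/0.11366 ≈ 0.086
P(T1 | narrowband) = 0.0184/0.11366 ≈ 0.162
(Check: 0.404+0.304+0.044+0.086+0.162 = 1.000.)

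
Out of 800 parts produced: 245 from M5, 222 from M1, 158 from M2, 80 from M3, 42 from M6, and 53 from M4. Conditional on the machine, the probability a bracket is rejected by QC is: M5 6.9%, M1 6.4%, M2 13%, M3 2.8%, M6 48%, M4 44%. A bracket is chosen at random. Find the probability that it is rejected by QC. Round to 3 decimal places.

0.122

Prior × likelihood for each hypothesis:
  M5: 0.30625 × 0.069 = 0.02113125
  M1: 0.2775 × 0.064 = 0.01776
  M2: 0.1975 × 0.13 = 0.025675
  M3: 0.1 × 0.028 = 0.0028
  M6: 0.0525 × 0.48 = 0.0252
  M4: 0.06625 × 0.44 = 0.02915
P(rejected) = 0.02113125 + 0.01776 + 0.025675 + 0.0028 + 0.0252 + 0.02915 = 0.12171625 → 0.122.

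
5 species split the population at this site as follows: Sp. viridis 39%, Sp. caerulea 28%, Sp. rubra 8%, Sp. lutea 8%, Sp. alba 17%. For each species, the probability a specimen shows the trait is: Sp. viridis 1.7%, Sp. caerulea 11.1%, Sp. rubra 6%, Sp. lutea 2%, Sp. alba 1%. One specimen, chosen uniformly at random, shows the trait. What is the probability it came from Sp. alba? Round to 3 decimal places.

Prior × likelihood for each hypothesis:
  Sp. viridis: 0.39 × 0.017 = 0.00663
  Sp. caerulea: 0.28 × 0.111 = 0.03108
  Sp. rubra: 0.08 × 0.06 = 0.0048
  Sp. lutea: 0.08 × 0.02 = 0.0016
  Sp. alba: 0.17 × 0.01 = 0.0017
Sum = 0.04581.
P(Sp. alba | evidence) = 0.0017 / 0.04581 ≈ 0.037.

0.037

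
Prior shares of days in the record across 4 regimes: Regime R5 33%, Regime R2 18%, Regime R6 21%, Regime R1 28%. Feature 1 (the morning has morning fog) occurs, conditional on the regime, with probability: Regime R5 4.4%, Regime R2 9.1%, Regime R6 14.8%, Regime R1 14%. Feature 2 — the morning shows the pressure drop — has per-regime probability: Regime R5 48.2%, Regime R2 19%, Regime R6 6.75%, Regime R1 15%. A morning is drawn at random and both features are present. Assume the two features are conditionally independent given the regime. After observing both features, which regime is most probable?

Unnormalized posteriors (prior × likelihood):
  Regime R5: 0.33 × 0.044 × 0.482 = 0.00699864
  Regime R2: 0.18 × 0.091 × 0.19 = 0.0031122
  Regime R6: 0.21 × 0.148 × 0.0675 = 0.0020979
  Regime R1: 0.28 × 0.14 × 0.15 = 0.00588
Normalizing constant = 0.01808874.
Largest term belongs to Regime R5, so Regime R5 is most probable.

Regime R5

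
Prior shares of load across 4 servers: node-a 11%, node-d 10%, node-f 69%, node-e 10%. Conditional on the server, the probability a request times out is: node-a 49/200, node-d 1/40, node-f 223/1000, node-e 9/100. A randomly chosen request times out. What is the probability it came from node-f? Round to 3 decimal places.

Unnormalized posteriors (prior × likelihood):
  node-a: 0.11 × 0.245 = 0.02695
  node-d: 0.1 × 0.025 = 0.0025
  node-f: 0.69 × 0.223 = 0.15387
  node-e: 0.1 × 0.09 = 0.009
Total = 0.19232.
P(node-f | evidence) = 0.15387 / 0.19232 ≈ 0.800.

0.800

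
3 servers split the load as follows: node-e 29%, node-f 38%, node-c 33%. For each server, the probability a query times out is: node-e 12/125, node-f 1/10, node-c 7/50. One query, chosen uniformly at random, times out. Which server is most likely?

Unnormalized posteriors (prior × likelihood):
  node-e: 0.29 × 0.096 = 0.02784
  node-f: 0.38 × 0.1 = 0.038
  node-c: 0.33 × 0.14 = 0.0462
Sum = 0.11204.
Largest term belongs to node-c, so node-c is most probable.

node-c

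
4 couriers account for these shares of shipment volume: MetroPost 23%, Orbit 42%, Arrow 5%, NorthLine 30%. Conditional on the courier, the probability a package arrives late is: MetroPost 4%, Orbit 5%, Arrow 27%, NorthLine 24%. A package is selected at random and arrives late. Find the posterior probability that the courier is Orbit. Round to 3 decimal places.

Prior × likelihood for each hypothesis:
  MetroPost: 0.23 × 0.04 = 0.0092
  Orbit: 0.42 × 0.05 = 0.021
  Arrow: 0.05 × 0.27 = 0.0135
  NorthLine: 0.3 × 0.24 = 0.072
Total = 0.1157.
P(Orbit | evidence) = 0.021 / 0.1157 ≈ 0.182.

0.182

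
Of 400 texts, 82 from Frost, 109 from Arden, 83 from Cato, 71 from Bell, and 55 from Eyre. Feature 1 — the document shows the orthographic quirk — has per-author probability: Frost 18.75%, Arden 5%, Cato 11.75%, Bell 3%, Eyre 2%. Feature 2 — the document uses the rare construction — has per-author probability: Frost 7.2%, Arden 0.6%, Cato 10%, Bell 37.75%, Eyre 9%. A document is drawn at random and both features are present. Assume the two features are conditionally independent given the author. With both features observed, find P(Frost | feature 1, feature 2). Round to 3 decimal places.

Prior × likelihood for each hypothesis:
  Frost: 0.205 × 0.1875 × 0.072 = 0.0027675
  Arden: 0.2725 × 0.05 × 0.006 = 0.00008175
  Cato: 0.2075 × 0.1175 × 0.1 = 0.002438125
  Bell: 0.1775 × 0.03 × 0.3775 = 0.0020101875
  Eyre: 0.1375 × 0.02 × 0.09 = 0.0002475
Sum = 0.0075450625.
P(Frost | evidence) = 0.0027675 / 0.0075450625 ≈ 0.367.

0.367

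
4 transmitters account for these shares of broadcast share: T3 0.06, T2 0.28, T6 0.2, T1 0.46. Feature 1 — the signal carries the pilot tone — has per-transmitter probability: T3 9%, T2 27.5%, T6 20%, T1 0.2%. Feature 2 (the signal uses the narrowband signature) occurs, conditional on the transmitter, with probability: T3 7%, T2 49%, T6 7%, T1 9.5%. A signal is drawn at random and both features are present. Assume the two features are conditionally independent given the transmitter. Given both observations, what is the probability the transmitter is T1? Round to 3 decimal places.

Compute prior × likelihood for every hypothesis:
  T3: 0.06 × 0.09 × 0.07 = 0.000378
  T2: 0.28 × 0.275 × 0.49 = 0.03773
  T6: 0.2 × 0.2 × 0.07 = 0.0028
  T1: 0.46 × 0.002 × 0.095 = 0.0000874
Total = 0.0409954.
P(T1 | evidence) = 0.0000874 / 0.0409954 ≈ 0.002.

0.002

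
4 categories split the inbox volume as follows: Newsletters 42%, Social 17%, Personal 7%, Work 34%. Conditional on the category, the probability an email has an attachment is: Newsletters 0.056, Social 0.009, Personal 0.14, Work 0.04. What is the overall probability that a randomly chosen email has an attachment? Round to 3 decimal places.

0.048

By Bayes' rule, posterior ∝ prior × likelihood:
  Newsletters: 0.42 × 0.056 = 0.02352
  Social: 0.17 × 0.009 = 0.00153
  Personal: 0.07 × 0.14 = 0.0098
  Work: 0.34 × 0.04 = 0.0136
P(attachment) = 0.02352 + 0.00153 + 0.0098 + 0.0136 = 0.04845 → 0.048.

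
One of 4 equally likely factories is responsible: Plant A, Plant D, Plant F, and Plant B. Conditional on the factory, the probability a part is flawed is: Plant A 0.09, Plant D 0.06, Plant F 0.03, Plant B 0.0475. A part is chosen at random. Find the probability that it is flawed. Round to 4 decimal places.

0.0569

Since the prior is uniform, the posterior is proportional to the likelihood:
  Plant A: 0.09
  Plant D: 0.06
  Plant F: 0.03
  Plant B: 0.0475
P(flawed) = (1/4) × (0.09 + 0.06 + 0.03 + 0.0475) = 0.2275/4 ≈ 0.0569.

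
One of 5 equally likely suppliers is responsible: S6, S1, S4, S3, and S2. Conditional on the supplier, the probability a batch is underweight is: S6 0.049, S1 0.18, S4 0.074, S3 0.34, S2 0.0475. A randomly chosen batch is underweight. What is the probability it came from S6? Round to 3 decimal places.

0.071

Since the prior is uniform, the posterior is proportional to the likelihood:
  S6: 0.049
  S1: 0.18
  S4: 0.074
  S3: 0.34
  S2: 0.0475
Normalizing constant = 0.6905.
P(S6 | evidence) = 0.049 / 0.6905 ≈ 0.071.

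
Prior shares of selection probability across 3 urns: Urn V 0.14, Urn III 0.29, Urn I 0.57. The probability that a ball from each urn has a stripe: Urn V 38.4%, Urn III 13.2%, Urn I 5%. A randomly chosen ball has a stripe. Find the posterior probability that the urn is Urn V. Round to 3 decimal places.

Compute prior × likelihood for every hypothesis:
  Urn V: 0.14 × 0.384 = 0.05376
  Urn III: 0.29 × 0.132 = 0.03828
  Urn I: 0.57 × 0.05 = 0.0285
Sum = 0.12054.
P(Urn V | evidence) = 0.05376 / 0.12054 ≈ 0.446.

0.446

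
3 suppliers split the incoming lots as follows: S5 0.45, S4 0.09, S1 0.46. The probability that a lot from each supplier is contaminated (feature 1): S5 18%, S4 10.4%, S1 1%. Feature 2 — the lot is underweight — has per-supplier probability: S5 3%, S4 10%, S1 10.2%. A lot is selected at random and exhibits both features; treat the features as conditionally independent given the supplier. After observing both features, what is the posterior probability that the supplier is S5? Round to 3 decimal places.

Unnormalized posteriors (prior × likelihood):
  S5: 0.45 × 0.18 × 0.03 = 0.00243
  S4: 0.09 × 0.104 × 0.1 = 0.000936
  S1: 0.46 × 0.01 × 0.102 = 0.0004692
Total = 0.0038352.
P(S5 | evidence) = 0.00243 / 0.0038352 ≈ 0.634.

0.634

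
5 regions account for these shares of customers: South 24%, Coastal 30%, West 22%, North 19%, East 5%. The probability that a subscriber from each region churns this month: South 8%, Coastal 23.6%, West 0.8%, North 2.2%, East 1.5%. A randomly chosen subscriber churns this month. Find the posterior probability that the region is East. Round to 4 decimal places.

0.0078

Unnormalized posteriors (prior × likelihood):
  South: 0.24 × 0.08 = 0.0192
  Coastal: 0.3 × 0.236 = 0.0708
  West: 0.22 × 0.008 = 0.00176
  North: 0.19 × 0.022 = 0.00418
  East: 0.05 × 0.015 = 0.00075
Total = 0.09669.
P(East | evidence) = 0.00075 / 0.09669 ≈ 0.0078.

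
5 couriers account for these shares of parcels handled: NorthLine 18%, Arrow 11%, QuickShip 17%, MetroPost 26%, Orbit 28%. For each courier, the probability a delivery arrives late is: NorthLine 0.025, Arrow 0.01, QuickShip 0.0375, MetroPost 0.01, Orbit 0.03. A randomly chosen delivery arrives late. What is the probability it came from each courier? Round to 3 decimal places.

NorthLine 0.196, Arrow 0.048, QuickShip 0.277, MetroPost 0.113, Orbit 0.366

Unnormalized posteriors (prior × likelihood):
  NorthLine: 0.18 × 0.025 = 0.0045
  Arrow: 0.11 × 0.01 = 0.0011
  QuickShip: 0.17 × 0.0375 = 0.006375
  MetroPost: 0.26 × 0.01 = 0.0026
  Orbit: 0.28 × 0.03 = 0.0084
Normalizing constant = 0.022975.
P(NorthLine | late) = 0.0045/0.022975 ≈ 0.196
P(Arrow | late) = 0.0011/0.022975 ≈ 0.048
P(QuickShip | late) = 0.006375/0.022975 ≈ 0.277
P(MetroPost | late) = 0.0026/0.022975 ≈ 0.113
P(Orbit | late) = 0.0084/0.022975 ≈ 0.366
(Check: 0.196+0.048+0.277+0.113+0.366 = 1.000.)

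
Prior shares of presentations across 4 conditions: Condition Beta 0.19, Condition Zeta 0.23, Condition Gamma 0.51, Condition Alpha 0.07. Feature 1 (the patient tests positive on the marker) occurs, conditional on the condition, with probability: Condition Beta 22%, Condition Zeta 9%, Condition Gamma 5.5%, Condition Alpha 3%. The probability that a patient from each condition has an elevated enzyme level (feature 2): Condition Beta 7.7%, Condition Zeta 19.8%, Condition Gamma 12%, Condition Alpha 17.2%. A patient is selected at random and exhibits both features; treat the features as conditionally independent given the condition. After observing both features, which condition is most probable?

Condition Zeta

Prior × likelihood for each hypothesis:
  Condition Beta: 0.19 × 0.22 × 0.077 = 0.0032186
  Condition Zeta: 0.23 × 0.09 × 0.198 = 0.0040986
  Condition Gamma: 0.51 × 0.055 × 0.12 = 0.003366
  Condition Alpha: 0.07 × 0.03 × 0.172 = 0.0003612
Sum = 0.0110444.
Largest term belongs to Condition Zeta, so Condition Zeta is most probable.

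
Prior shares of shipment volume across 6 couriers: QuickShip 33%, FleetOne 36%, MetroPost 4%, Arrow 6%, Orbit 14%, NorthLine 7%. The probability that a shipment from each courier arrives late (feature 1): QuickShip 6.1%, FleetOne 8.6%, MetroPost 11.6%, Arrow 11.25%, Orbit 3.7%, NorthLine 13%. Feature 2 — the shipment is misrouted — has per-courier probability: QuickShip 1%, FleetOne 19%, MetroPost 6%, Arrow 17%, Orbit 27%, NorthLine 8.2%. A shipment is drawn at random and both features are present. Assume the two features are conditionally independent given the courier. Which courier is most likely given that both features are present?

FleetOne

Compute prior × likelihood for every hypothesis:
  QuickShip: 0.33 × 0.061 × 0.01 = 0.0002013
  FleetOne: 0.36 × 0.086 × 0.19 = 0.0058824
  MetroPost: 0.04 × 0.116 × 0.06 = 0.0002784
  Arrow: 0.06 × 0.1125 × 0.17 = 0.0011475
  Orbit: 0.14 × 0.037 × 0.27 = 0.0013986
  NorthLine: 0.07 × 0.13 × 0.082 = 0.0007462
Sum = 0.0096544.
Largest term belongs to FleetOne, so FleetOne is most probable.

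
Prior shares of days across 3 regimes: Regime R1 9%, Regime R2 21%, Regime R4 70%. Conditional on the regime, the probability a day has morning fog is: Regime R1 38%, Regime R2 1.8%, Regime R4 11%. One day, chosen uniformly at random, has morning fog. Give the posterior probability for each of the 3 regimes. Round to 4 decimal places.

Regime R1 0.2974, Regime R2 0.0329, Regime R4 0.6697

Unnormalized posteriors (prior × likelihood):
  Regime R1: 0.09 × 0.38 = 0.0342
  Regime R2: 0.21 × 0.018 = 0.00378
  Regime R4: 0.7 × 0.11 = 0.077
Total = 0.11498.
P(Regime R1 | fog) = 0.0342/0.11498 ≈ 0.2974
P(Regime R2 | fog) = 0.00378/0.11498 ≈ 0.0329
P(Regime R4 | fog) = 0.077/0.11498 ≈ 0.6697
(Check: 0.2974+0.0329+0.6697 = 1.0000.)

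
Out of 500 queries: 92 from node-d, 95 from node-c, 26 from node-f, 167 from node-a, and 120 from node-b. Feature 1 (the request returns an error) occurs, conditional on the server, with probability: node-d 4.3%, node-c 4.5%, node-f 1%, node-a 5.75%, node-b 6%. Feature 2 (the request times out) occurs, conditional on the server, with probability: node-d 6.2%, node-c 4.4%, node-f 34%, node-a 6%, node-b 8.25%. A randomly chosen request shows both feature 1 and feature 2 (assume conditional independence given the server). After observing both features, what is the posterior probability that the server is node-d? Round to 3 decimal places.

Unnormalized posteriors (prior × likelihood):
  node-d: 0.184 × 0.043 × 0.062 = 0.000490544
  node-c: 0.19 × 0.045 × 0.044 = 0.0003762
  node-f: 0.052 × 0.01 × 0.34 = 0.0001768
  node-a: 0.334 × 0.0575 × 0.06 = 0.0011523
  node-b: 0.24 × 0.06 × 0.0825 = 0.001188
Total = 0.003383844.
P(node-d | evidence) = 0.000490544 / 0.003383844 ≈ 0.145.

0.145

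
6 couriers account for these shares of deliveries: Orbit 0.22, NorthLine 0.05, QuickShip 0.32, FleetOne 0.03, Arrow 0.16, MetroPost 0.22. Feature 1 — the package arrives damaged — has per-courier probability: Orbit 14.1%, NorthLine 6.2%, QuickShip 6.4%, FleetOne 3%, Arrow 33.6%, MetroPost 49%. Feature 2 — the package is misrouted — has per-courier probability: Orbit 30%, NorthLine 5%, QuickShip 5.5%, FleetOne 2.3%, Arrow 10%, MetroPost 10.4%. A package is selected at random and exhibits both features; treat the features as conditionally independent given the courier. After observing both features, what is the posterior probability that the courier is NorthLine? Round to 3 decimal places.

By Bayes' rule, posterior ∝ prior × likelihood:
  Orbit: 0.22 × 0.141 × 0.3 = 0.009306
  NorthLine: 0.05 × 0.062 × 0.05 = 0.000155
  QuickShip: 0.32 × 0.064 × 0.055 = 0.0011264
  FleetOne: 0.03 × 0.03 × 0.023 = 0.0000207
  Arrow: 0.16 × 0.336 × 0.1 = 0.005376
  MetroPost: 0.22 × 0.49 × 0.104 = 0.0112112
Sum = 0.0271953.
P(NorthLine | evidence) = 0.000155 / 0.0271953 ≈ 0.006.

0.006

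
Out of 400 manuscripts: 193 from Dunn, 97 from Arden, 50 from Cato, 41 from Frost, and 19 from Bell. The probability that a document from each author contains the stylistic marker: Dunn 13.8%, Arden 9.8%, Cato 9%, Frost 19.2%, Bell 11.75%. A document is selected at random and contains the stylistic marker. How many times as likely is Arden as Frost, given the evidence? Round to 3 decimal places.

1.208

By Bayes' rule, posterior ∝ prior × likelihood:
  Dunn: 0.4825 × 0.138 = 0.066585
  Arden: 0.2425 × 0.098 = 0.023765
  Cato: 0.125 × 0.09 = 0.01125
  Frost: 0.1025 × 0.192 = 0.01968
  Bell: 0.0475 × 0.1175 = 0.00558125
Sum = 0.12686125.
The ratio is 0.023765 / 0.01968 (the normalizer cancels) = 1.208.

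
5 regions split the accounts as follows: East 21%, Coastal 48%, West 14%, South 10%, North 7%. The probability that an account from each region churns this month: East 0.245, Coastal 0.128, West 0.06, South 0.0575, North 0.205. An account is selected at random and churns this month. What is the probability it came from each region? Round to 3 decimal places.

East 0.364, Coastal 0.435, West 0.059, South 0.041, North 0.101

Prior × likelihood for each hypothesis:
  East: 0.21 × 0.245 = 0.05145
  Coastal: 0.48 × 0.128 = 0.06144
  West: 0.14 × 0.06 = 0.0084
  South: 0.1 × 0.0575 = 0.00575
  North: 0.07 × 0.205 = 0.01435
Normalizing constant = 0.14139.
P(East | churn) = 0.05145/0.14139 ≈ 0.364
P(Coastal | churn) = 0.06144/0.14139 ≈ 0.435
P(West | churn) = 0.0084/0.14139 ≈ 0.059
P(South | churn) = 0.00575/0.14139 ≈ 0.041
P(North | churn) = 0.01435/0.14139 ≈ 0.101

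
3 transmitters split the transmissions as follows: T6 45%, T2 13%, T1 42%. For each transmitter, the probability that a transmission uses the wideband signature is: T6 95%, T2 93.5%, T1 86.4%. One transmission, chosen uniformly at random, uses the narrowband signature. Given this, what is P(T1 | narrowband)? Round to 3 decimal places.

Taking complements, P(narrowband | each) = T6 0.05, T2 0.065, T1 0.136.
Compute prior × likelihood for every hypothesis:
  T6: 0.45 × 0.05 = 0.0225
  T2: 0.13 × 0.065 = 0.00845
  T1: 0.42 × 0.136 = 0.05712
Sum = 0.08807.
P(T1 | evidence) = 0.05712 / 0.08807 ≈ 0.649.

0.649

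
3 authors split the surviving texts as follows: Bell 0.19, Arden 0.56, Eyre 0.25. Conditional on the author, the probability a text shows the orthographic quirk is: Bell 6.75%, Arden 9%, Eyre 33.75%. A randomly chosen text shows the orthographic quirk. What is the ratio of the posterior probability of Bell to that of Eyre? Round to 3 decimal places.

0.152

By Bayes' rule, posterior ∝ prior × likelihood:
  Bell: 0.19 × 0.0675 = 0.012825
  Arden: 0.56 × 0.09 = 0.0504
  Eyre: 0.25 × 0.3375 = 0.084375
Total = 0.1476.
The ratio is 0.012825 / 0.084375 (the normalizer cancels) = 0.152.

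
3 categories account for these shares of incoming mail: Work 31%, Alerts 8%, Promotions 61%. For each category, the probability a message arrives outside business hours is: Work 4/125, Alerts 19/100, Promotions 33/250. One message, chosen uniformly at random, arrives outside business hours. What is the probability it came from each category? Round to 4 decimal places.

Work 0.0939, Alerts 0.1439, Promotions 0.7622

Prior × likelihood for each hypothesis:
  Work: 0.31 × 0.032 = 0.00992
  Alerts: 0.08 × 0.19 = 0.0152
  Promotions: 0.61 × 0.132 = 0.08052
Total = 0.10564.
P(Work | off-hours) = 0.00992/0.10564 ≈ 0.0939
P(Alerts | off-hours) = 0.0152/0.10564 ≈ 0.1439
P(Promotions | off-hours) = 0.08052/0.10564 ≈ 0.7622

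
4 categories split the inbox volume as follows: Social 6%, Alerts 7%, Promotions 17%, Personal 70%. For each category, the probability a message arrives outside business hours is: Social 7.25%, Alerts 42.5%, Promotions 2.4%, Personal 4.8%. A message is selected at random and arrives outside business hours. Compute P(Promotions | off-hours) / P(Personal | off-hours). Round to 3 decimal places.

Unnormalized posteriors (prior × likelihood):
  Social: 0.06 × 0.0725 = 0.00435
  Alerts: 0.07 × 0.425 = 0.02975
  Promotions: 0.17 × 0.024 = 0.00408
  Personal: 0.7 × 0.048 = 0.0336
Normalizing constant = 0.07178.
The ratio is 0.00408 / 0.0336 (the normalizer cancels) = 0.121.

0.121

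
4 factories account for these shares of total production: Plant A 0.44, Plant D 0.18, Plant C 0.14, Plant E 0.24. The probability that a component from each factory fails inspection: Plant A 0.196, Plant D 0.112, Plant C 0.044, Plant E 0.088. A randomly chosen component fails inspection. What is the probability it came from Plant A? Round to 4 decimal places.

Compute prior × likelihood for every hypothesis:
  Plant A: 0.44 × 0.196 = 0.08624
  Plant D: 0.18 × 0.112 = 0.02016
  Plant C: 0.14 × 0.044 = 0.00616
  Plant E: 0.24 × 0.088 = 0.02112
Total = 0.13368.
P(Plant A | evidence) = 0.08624 / 0.13368 ≈ 0.6451.

0.6451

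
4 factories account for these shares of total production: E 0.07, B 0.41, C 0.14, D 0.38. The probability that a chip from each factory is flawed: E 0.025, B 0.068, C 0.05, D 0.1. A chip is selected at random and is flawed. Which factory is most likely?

Unnormalized posteriors (prior × likelihood):
  E: 0.07 × 0.025 = 0.00175
  B: 0.41 × 0.068 = 0.02788
  C: 0.14 × 0.05 = 0.007
  D: 0.38 × 0.1 = 0.038
Sum = 0.07463.
Largest term belongs to D, so D is most probable.

D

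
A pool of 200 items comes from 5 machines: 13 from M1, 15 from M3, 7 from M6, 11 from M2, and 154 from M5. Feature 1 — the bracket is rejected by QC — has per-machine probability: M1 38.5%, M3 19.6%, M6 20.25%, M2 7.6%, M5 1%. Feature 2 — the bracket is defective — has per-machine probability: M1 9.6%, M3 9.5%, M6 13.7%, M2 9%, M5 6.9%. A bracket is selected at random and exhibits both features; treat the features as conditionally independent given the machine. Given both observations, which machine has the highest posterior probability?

Compute prior × likelihood for every hypothesis:
  M1: 0.065 × 0.385 × 0.096 = 0.0024024
  M3: 0.075 × 0.196 × 0.095 = 0.0013965
  M6: 0.035 × 0.2025 × 0.137 = 0.0009709875
  M2: 0.055 × 0.076 × 0.09 = 0.0003762
  M5: 0.77 × 0.01 × 0.069 = 0.0005313
Total = 0.0056773875.
Largest term belongs to M1, so M1 is most probable.

M1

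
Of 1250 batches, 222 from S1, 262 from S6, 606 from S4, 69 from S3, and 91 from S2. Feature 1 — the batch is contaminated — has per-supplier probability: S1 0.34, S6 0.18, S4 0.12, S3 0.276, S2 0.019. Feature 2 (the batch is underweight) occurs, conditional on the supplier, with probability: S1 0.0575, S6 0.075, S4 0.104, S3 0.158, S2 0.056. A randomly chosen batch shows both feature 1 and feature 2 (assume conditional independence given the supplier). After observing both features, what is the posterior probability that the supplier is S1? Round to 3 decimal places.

Compute prior × likelihood for every hypothesis:
  S1: 0.1776 × 0.34 × 0.0575 = 0.00347208
  S6: 0.2096 × 0.18 × 0.075 = 0.0028296
  S4: 0.4848 × 0.12 × 0.104 = 0.006050304
  S3: 0.0552 × 0.276 × 0.158 = 0.0024071616
  S2: 0.0728 × 0.019 × 0.056 = 0.0000774592
Normalizing constant = 0.0148366048.
P(S1 | evidence) = 0.00347208 / 0.0148366048 ≈ 0.234.

0.234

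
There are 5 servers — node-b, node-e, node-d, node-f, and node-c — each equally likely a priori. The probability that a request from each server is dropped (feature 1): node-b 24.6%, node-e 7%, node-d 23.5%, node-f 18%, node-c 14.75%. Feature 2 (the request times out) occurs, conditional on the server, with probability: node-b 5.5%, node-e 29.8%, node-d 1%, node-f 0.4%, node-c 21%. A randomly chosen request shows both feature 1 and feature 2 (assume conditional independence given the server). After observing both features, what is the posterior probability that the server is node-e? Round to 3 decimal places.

Since the prior is uniform, the posterior is proportional to the likelihood:
  node-b: 0.246 × 0.055 = 0.01353
  node-e: 0.07 × 0.298 = 0.02086
  node-d: 0.235 × 0.01 = 0.00235
  node-f: 0.18 × 0.004 = 0.00072
  node-c: 0.1475 × 0.21 = 0.030975
Normalizing constant = 0.068435.
P(node-e | evidence) = 0.02086 / 0.068435 ≈ 0.305.

0.305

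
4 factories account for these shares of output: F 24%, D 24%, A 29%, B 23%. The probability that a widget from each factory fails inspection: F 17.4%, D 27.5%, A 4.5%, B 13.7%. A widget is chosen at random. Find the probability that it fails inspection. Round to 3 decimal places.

Compute prior × likelihood for every hypothesis:
  F: 0.24 × 0.174 = 0.04176
  D: 0.24 × 0.275 = 0.066
  A: 0.29 × 0.045 = 0.01305
  B: 0.23 × 0.137 = 0.03151
P(nonconforming) = 0.04176 + 0.066 + 0.01305 + 0.03151 = 0.15232 → 0.152.

0.152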